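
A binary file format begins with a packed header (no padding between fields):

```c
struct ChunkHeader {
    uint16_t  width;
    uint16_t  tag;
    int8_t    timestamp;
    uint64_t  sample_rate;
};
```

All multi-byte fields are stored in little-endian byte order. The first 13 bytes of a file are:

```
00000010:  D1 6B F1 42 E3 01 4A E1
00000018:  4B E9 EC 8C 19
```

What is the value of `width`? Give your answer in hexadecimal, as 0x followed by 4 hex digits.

0x6BD1

`width` is the first field, at byte offset 0, occupying 2 bytes.
Bytes at offsets 0..1: D1 6B.
Little-endian: lowest address holds the least-significant byte.
Reassemble most-significant byte first: 6B D1 → 0x6BD1.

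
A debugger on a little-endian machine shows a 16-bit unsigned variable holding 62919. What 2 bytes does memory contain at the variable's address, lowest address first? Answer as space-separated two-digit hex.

C7 F5

62919 in hexadecimal, padded to 16 bits, is 0xF5C7.
Split into bytes (most-significant first): F5 C7.
Little-endian stores the least-significant byte at the lowest address.
So at ascending addresses the bytes are C7 F5.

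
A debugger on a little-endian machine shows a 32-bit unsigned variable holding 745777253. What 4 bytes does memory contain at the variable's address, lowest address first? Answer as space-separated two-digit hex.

745777253 in hexadecimal, padded to 32 bits, is 0x2C73A865.
Split into bytes (most-significant first): 2C 73 A8 65.
Little-endian: lowest address holds the least-significant byte.
So at ascending addresses the bytes are 65 A8 73 2C.

65 A8 73 2C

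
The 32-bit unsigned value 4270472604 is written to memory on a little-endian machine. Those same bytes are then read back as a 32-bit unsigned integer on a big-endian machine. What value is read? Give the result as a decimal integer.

4270472604 in 32-bit hexadecimal is 0xFE8A3D9C.
Stored little-endian, the bytes at ascending addresses are 9C 3D 8A FE.
Read back as big-endian, the last byte is least significant, giving 0x9C3D8AFE.
0x9C3D8AFE = 2621278974.

2621278974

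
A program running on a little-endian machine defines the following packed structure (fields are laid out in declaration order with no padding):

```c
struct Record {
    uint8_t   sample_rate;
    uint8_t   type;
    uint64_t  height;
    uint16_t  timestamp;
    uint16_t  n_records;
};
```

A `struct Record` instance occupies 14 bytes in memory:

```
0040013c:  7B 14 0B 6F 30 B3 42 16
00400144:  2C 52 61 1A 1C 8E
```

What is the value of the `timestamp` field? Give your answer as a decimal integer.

6753

`timestamp` follows `sample_rate` (1 B), `type` (1 B), `height` (8 B), so it starts at offset 1 + 1 + 8 = 10 and occupies 2 bytes.
Bytes at offsets 10..11: 61 1A.
In little-endian order the low byte comes first in memory.
Reassemble most-significant byte first: 1A 61 → 0x1A61.
0x1A61 = 6753.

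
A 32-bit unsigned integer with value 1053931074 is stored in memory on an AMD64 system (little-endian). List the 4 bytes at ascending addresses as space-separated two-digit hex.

42 B6 D1 3E

1053931074 in hexadecimal, padded to 32 bits, is 0x3ED1B642.
Split into bytes (most-significant first): 3E D1 B6 42.
Little-endian stores the least-significant byte at the lowest address.
So at ascending addresses the bytes are 42 B6 D1 3E.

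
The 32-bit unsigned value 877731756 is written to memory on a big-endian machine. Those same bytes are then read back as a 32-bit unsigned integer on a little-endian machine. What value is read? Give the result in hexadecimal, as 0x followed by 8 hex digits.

877731756 in 32-bit hexadecimal is 0x34511FAC.
Stored big-endian, the bytes at ascending addresses are 34 51 1F AC.
Read back as little-endian, the first byte is least significant, giving 0xAC1F5134.

0xAC1F5134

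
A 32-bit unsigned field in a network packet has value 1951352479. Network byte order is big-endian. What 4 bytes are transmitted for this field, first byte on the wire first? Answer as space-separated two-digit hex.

1951352479 in hexadecimal, padded to 32 bits, is 0x744F469F.
Split into bytes (most-significant first): 74 4F 46 9F.
Big-endian: lowest address holds the most-significant byte.
So the memory order matches the most-significant-first order: 74 4F 46 9F.

74 4F 46 9F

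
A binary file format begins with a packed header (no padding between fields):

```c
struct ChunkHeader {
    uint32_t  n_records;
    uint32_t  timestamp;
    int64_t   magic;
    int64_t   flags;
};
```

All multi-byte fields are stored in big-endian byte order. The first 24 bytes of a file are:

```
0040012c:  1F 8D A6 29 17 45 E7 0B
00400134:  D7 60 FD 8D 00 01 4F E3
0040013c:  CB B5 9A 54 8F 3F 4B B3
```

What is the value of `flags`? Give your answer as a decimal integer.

`flags` follows `n_records` (4 B), `timestamp` (4 B), `magic` (8 B), so it starts at offset 4 + 4 + 8 = 16 and occupies 8 bytes.
Bytes at offsets 16..23: CB B5 9A 54 8F 3F 4B B3.
Big-endian stores the most-significant byte at the lowest address.
The bytes are already most-significant first: 0xCBB59A548F3F4BB3.
Top bit is set, so as a signed 64-bit value this is 0xCBB59A548F3F4BB3 − 2^64 = -3767935825254331469.

-3767935825254331469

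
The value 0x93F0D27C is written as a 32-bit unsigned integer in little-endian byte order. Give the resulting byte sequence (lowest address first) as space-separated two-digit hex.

Split into bytes (most-significant first): 93 F0 D2 7C.
Little-endian: lowest address holds the least-significant byte.
So at ascending addresses the bytes are 7C D2 F0 93.

7C D2 F0 93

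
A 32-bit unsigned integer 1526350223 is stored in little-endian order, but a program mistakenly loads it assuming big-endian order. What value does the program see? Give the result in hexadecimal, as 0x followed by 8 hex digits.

0x8F41FA5A

1526350223 in 32-bit hexadecimal is 0x5AFA418F.
Stored little-endian, the bytes at ascending addresses are 8F 41 FA 5A.
Read back as big-endian, the last byte is least significant, giving 0x8F41FA5A.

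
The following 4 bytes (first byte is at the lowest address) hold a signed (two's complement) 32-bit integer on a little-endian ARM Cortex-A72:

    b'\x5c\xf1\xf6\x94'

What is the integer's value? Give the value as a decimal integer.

Little-endian stores the least-significant byte at the lowest address.
Reassemble most-significant byte first: 94 F6 F1 5C → 0x94F6F15C.
Top bit is set, so as a signed 32-bit value this is 0x94F6F15C − 2^32 = -1795755684.

-1795755684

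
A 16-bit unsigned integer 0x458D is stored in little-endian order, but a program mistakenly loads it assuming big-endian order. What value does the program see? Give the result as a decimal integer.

36165

Stored little-endian, the bytes at ascending addresses are 8D 45.
Read back as big-endian, the last byte is least significant, giving 0x8D45.
0x8D45 = 36165.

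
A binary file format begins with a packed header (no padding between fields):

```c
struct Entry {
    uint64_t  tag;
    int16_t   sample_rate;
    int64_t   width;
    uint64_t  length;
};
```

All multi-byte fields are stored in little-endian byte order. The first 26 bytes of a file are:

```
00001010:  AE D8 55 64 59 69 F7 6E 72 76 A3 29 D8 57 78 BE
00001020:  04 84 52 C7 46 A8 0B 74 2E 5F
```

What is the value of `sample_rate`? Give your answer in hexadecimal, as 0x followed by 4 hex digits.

0x7672

`sample_rate` follows `tag` (8 bytes), so it starts at byte offset 8 and occupies 2 bytes.
Bytes at offsets 8..9: 72 76.
Little-endian: lowest address holds the least-significant byte.
Reassemble most-significant byte first: 76 72 → 0x7672.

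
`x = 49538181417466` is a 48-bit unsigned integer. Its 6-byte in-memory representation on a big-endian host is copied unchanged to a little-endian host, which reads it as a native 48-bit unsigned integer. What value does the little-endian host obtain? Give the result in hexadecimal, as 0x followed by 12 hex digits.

0xFAC9B4010E2D

49538181417466 in 48-bit hexadecimal is 0x2D0E01B4C9FA.
Stored big-endian, the bytes at ascending addresses are 2D 0E 01 B4 C9 FA.
Read back as little-endian, the first byte is least significant, giving 0xFAC9B4010E2D.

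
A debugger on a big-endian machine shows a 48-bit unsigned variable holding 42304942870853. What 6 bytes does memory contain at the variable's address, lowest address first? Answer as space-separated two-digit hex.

26 79 E3 17 91 45

42304942870853 in hexadecimal, padded to 48 bits, is 0x2679E3179145.
Split into bytes (most-significant first): 26 79 E3 17 91 45.
Big-endian stores the most-significant byte at the lowest address.
So the memory order matches the most-significant-first order: 26 79 E3 17 91 45.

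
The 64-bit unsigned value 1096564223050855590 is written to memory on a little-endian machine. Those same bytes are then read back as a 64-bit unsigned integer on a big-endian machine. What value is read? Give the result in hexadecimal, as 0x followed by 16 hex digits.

0xA63459DC59C7370F

1096564223050855590 in 64-bit hexadecimal is 0x0F37C759DC5934A6.
Stored little-endian, the bytes at ascending addresses are A6 34 59 DC 59 C7 37 0F.
Read back as big-endian, the last byte is least significant, giving 0xA63459DC59C7370F.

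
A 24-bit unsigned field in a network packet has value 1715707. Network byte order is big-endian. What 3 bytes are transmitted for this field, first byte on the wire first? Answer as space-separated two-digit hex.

1715707 in hexadecimal, padded to 24 bits, is 0x1A2DFB.
Split into bytes (most-significant first): 1A 2D FB.
In big-endian order the high byte comes first in memory.
So the memory order matches the most-significant-first order: 1A 2D FB.

1A 2D FB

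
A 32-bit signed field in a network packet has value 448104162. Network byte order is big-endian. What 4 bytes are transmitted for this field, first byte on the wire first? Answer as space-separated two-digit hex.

448104162 in hexadecimal, padded to 32 bits, is 0x1AB586E2.
Split into bytes (most-significant first): 1A B5 86 E2.
Big-endian stores the most-significant byte at the lowest address.
So the memory order matches the most-significant-first order: 1A B5 86 E2.

1A B5 86 E2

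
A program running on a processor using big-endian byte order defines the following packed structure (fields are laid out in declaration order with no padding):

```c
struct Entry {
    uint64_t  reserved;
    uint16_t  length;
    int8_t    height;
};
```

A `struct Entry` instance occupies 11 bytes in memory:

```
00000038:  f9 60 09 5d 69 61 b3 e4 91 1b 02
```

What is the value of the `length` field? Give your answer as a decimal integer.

`length` follows `reserved` (8 bytes), so it starts at byte offset 8 and occupies 2 bytes.
Bytes at offsets 8..9: 91 1B.
In big-endian order the high byte comes first in memory.
The bytes are already most-significant first: 0x911B.
0x911B = 37147.

37147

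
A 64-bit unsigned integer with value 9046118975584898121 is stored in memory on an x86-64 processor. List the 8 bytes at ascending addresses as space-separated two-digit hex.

9046118975584898121 in hexadecimal, padded to 64 bits, is 0x7D8A4547A7A88C49.
Split into bytes (most-significant first): 7D 8A 45 47 A7 A8 8C 49.
Little-endian: lowest address holds the least-significant byte.
So at ascending addresses the bytes are 49 8C A8 A7 47 45 8A 7D.

49 8C A8 A7 47 45 8A 7D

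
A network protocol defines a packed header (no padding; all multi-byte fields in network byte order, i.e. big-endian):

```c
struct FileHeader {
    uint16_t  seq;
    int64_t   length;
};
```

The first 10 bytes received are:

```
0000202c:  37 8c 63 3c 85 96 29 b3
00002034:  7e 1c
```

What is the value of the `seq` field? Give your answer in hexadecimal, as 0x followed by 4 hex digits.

`seq` is the first field, at byte offset 0, occupying 2 bytes.
Bytes at offsets 0..1: 37 8C.
Big-endian: lowest address holds the most-significant byte.
The bytes are already most-significant first: 0x378C.

0x378C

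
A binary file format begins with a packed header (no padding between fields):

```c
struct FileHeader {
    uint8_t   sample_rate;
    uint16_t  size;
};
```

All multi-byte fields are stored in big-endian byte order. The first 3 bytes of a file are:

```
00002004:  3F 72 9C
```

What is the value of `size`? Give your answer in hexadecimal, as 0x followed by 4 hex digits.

0x729C

`size` follows `sample_rate` (1 byte), so it starts at byte offset 1 and occupies 2 bytes.
Bytes at offsets 1..2: 72 9C.
Big-endian: lowest address holds the most-significant byte.
The bytes are already most-significant first: 0x729C.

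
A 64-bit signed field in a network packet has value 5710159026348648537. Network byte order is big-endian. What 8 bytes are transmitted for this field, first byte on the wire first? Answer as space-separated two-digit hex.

4F 3E 8F 61 78 80 68 59

5710159026348648537 in hexadecimal, padded to 64 bits, is 0x4F3E8F6178806859.
Split into bytes (most-significant first): 4F 3E 8F 61 78 80 68 59.
Big-endian stores the most-significant byte at the lowest address.
So the memory order matches the most-significant-first order: 4F 3E 8F 61 78 80 68 59.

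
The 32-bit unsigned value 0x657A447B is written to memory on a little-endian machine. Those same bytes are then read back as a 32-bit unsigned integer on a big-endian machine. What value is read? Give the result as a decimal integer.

2068085349

Stored little-endian, the bytes at ascending addresses are 7B 44 7A 65.
Read back as big-endian, the last byte is least significant, giving 0x7B447A65.
0x7B447A65 = 2068085349.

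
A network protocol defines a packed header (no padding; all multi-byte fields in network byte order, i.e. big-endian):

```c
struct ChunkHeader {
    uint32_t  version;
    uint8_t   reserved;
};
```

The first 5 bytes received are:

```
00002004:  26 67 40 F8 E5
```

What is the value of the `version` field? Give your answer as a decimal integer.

644301048

`version` is the first field, at byte offset 0, occupying 4 bytes.
Bytes at offsets 0..3: 26 67 40 F8.
Big-endian: lowest address holds the most-significant byte.
The bytes are already most-significant first: 0x266740F8.
0x266740F8 = 644301048.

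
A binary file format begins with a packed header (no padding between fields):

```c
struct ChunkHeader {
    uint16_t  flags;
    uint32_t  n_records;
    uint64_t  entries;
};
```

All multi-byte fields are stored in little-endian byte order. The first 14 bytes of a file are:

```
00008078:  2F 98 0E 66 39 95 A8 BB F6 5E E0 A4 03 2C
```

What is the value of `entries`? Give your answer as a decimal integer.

3171559846171818920

`entries` follows `flags` (2 B), `n_records` (4 B), so it starts at offset 2 + 4 = 6 and occupies 8 bytes.
Bytes at offsets 6..13: A8 BB F6 5E E0 A4 03 2C.
Little-endian stores the least-significant byte at the lowest address.
Reassemble most-significant byte first: 2C 03 A4 E0 5E F6 BB A8 → 0x2C03A4E05EF6BBA8.
0x2C03A4E05EF6BBA8 = 3171559846171818920.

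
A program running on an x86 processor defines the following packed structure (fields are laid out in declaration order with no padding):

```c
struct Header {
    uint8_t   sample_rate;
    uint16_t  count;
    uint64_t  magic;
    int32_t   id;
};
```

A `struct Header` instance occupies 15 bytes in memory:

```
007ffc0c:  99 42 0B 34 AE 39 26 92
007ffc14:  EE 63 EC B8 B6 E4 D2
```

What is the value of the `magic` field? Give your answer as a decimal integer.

17033720527119298100

`magic` follows `sample_rate` (1 B), `count` (2 B), so it starts at offset 1 + 2 = 3 and occupies 8 bytes.
Bytes at offsets 3..10: 34 AE 39 26 92 EE 63 EC.
Little-endian: lowest address holds the least-significant byte.
Reassemble most-significant byte first: EC 63 EE 92 26 39 AE 34 → 0xEC63EE922639AE34.
0xEC63EE922639AE34 = 17033720527119298100.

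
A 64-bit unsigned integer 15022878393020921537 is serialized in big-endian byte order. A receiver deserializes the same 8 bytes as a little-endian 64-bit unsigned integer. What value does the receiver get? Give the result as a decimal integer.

15022878393020921537 in 64-bit hexadecimal is 0xD07BFC4DC7E736C1.
Stored big-endian, the bytes at ascending addresses are D0 7B FC 4D C7 E7 36 C1.
Read back as little-endian, the first byte is least significant, giving 0xC136E7C74DFC7BD0.
0xC136E7C74DFC7BD0 = 13922570141255367632.

13922570141255367632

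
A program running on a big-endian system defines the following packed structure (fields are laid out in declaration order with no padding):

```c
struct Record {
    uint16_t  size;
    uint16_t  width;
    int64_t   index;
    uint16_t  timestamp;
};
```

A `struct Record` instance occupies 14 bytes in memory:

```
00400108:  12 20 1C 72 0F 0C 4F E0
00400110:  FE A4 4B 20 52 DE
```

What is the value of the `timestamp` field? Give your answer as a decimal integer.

`timestamp` follows `size` (2 B), `width` (2 B), `index` (8 B), so it starts at offset 2 + 2 + 8 = 12 and occupies 2 bytes.
Bytes at offsets 12..13: 52 DE.
Big-endian stores the most-significant byte at the lowest address.
The bytes are already most-significant first: 0x52DE.
0x52DE = 21214.

21214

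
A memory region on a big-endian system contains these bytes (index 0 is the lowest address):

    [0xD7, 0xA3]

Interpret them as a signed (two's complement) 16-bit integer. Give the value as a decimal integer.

In big-endian order the high byte comes first in memory.
The bytes are already most-significant first: 0xD7A3.
Top bit is set, so as a signed 16-bit value this is 0xD7A3 − 2^16 = -10333.

-10333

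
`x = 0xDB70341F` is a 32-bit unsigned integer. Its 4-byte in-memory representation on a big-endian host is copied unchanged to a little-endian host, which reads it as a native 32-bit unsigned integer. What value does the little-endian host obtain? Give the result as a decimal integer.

523530459

Stored big-endian, the bytes at ascending addresses are DB 70 34 1F.
Read back as little-endian, the first byte is least significant, giving 0x1F3470DB.
0x1F3470DB = 523530459.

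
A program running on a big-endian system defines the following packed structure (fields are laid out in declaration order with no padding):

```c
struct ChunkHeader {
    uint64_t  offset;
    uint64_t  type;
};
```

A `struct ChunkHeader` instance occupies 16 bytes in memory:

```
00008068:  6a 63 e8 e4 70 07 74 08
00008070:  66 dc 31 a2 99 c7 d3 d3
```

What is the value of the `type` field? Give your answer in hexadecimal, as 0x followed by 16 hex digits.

0x66DC31A299C7D3D3

`type` follows `offset` (8 bytes), so it starts at byte offset 8 and occupies 8 bytes.
Bytes at offsets 8..15: 66 DC 31 A2 99 C7 D3 D3.
Big-endian: lowest address holds the most-significant byte.
The bytes are already most-significant first: 0x66DC31A299C7D3D3.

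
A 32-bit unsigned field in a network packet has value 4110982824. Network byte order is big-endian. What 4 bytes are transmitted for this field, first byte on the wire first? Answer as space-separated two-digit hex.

F5 08 9E A8

4110982824 in hexadecimal, padded to 32 bits, is 0xF5089EA8.
Split into bytes (most-significant first): F5 08 9E A8.
Big-endian: lowest address holds the most-significant byte.
So the memory order matches the most-significant-first order: F5 08 9E A8.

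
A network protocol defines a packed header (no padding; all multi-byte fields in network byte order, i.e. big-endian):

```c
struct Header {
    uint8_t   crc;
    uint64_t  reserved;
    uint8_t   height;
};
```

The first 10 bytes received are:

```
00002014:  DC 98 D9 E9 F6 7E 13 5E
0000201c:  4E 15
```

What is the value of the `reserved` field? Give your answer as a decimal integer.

11014091608597683790

`reserved` follows `crc` (1 byte), so it starts at byte offset 1 and occupies 8 bytes.
Bytes at offsets 1..8: 98 D9 E9 F6 7E 13 5E 4E.
Big-endian stores the most-significant byte at the lowest address.
The bytes are already most-significant first: 0x98D9E9F67E135E4E.
0x98D9E9F67E135E4E = 11014091608597683790.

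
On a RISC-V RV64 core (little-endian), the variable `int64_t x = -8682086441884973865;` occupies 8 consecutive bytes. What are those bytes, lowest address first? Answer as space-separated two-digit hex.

D7 04 36 7A 61 08 83 87

Two's complement of -8682086441884973865 in 64 bits: 8682086441884973865 = 0x787CF79E85C9FB29; invert → 0x878308617A3604D6; add 1 → 0x878308617A3604D7.
Split into bytes (most-significant first): 87 83 08 61 7A 36 04 D7.
In little-endian order the low byte comes first in memory.
So at ascending addresses the bytes are D7 04 36 7A 61 08 83 87.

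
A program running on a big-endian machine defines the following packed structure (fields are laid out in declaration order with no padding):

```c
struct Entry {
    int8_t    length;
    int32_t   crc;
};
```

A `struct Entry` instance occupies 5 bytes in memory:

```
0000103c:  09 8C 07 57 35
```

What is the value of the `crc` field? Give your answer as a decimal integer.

-1945675979

`crc` follows `length` (1 byte), so it starts at byte offset 1 and occupies 4 bytes.
Bytes at offsets 1..4: 8C 07 57 35.
In big-endian order the high byte comes first in memory.
The bytes are already most-significant first: 0x8C075735.
Top bit is set, so as a signed 32-bit value this is 0x8C075735 − 2^32 = -1945675979.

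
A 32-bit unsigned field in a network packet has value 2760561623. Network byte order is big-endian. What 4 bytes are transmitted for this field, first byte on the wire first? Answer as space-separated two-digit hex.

A4 8A D3 D7

2760561623 in hexadecimal, padded to 32 bits, is 0xA48AD3D7.
Split into bytes (most-significant first): A4 8A D3 D7.
Big-endian: lowest address holds the most-significant byte.
So the memory order matches the most-significant-first order: A4 8A D3 D7.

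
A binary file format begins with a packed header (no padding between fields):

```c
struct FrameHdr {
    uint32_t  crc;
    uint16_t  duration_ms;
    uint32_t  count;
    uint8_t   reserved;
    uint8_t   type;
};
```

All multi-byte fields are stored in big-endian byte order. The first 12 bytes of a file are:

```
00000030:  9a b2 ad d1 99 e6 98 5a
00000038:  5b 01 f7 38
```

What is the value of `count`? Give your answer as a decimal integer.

2556058369

`count` follows `crc` (4 B), `duration_ms` (2 B), so it starts at offset 4 + 2 = 6 and occupies 4 bytes.
Bytes at offsets 6..9: 98 5A 5B 01.
Big-endian: lowest address holds the most-significant byte.
The bytes are already most-significant first: 0x985A5B01.
0x985A5B01 = 2556058369.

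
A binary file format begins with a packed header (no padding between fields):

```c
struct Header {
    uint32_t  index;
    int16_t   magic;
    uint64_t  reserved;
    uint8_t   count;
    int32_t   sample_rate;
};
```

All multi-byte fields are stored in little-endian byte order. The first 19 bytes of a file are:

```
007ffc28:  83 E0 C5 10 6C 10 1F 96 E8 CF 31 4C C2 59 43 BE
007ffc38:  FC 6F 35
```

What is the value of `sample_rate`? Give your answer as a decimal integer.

`sample_rate` follows `index` (4 B), `magic` (2 B), `reserved` (8 B), `count` (1 B), so it starts at offset 4 + 2 + 8 + 1 = 15 and occupies 4 bytes.
Bytes at offsets 15..18: BE FC 6F 35.
In little-endian order the low byte comes first in memory.
Reassemble most-significant byte first: 35 6F FC BE → 0x356FFCBE.
0x356FFCBE = 896531646.

896531646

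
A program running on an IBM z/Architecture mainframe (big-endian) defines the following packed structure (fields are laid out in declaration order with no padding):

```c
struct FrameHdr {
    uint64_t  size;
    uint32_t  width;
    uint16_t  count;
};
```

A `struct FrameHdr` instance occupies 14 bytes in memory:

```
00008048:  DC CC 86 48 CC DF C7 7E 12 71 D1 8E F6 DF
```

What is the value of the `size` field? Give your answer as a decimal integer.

`size` is the first field, at byte offset 0, occupying 8 bytes.
Bytes at offsets 0..7: DC CC 86 48 CC DF C7 7E.
Big-endian stores the most-significant byte at the lowest address.
The bytes are already most-significant first: 0xDCCC8648CCDFC77E.
0xDCCC8648CCDFC77E = 15910239230826104702.

15910239230826104702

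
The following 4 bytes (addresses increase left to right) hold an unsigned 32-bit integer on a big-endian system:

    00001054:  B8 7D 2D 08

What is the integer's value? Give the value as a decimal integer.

Big-endian stores the most-significant byte at the lowest address.
The bytes are already most-significant first: 0xB87D2D08.
0xB87D2D08 = 3095211272.

3095211272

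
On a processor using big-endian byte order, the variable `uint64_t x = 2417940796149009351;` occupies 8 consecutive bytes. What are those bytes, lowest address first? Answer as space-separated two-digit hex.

21 8E 40 57 E2 63 0B C7

2417940796149009351 in hexadecimal, padded to 64 bits, is 0x218E4057E2630BC7.
Split into bytes (most-significant first): 21 8E 40 57 E2 63 0B C7.
Big-endian stores the most-significant byte at the lowest address.
So the memory order matches the most-significant-first order: 21 8E 40 57 E2 63 0B C7.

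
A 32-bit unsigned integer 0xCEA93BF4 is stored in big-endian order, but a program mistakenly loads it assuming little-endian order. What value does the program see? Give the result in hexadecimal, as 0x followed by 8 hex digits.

Stored big-endian, the bytes at ascending addresses are CE A9 3B F4.
Read back as little-endian, the first byte is least significant, giving 0xF43BA9CE.

0xF43BA9CE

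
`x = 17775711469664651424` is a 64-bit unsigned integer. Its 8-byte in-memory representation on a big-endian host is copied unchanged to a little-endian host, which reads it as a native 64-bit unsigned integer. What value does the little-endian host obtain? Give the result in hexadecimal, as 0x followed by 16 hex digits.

17775711469664651424 in 64-bit hexadecimal is 0xF6B00366E332C8A0.
Stored big-endian, the bytes at ascending addresses are F6 B0 03 66 E3 32 C8 A0.
Read back as little-endian, the first byte is least significant, giving 0xA0C832E36603B0F6.

0xA0C832E36603B0F6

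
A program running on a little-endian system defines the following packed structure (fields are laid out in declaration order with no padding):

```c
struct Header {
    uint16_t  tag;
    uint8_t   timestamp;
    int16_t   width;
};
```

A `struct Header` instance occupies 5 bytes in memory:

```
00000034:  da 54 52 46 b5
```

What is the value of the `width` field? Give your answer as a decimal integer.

`width` follows `tag` (2 B), `timestamp` (1 B), so it starts at offset 2 + 1 = 3 and occupies 2 bytes.
Bytes at offsets 3..4: 46 B5.
Little-endian stores the least-significant byte at the lowest address.
Reassemble most-significant byte first: B5 46 → 0xB546.
Top bit is set, so as a signed 16-bit value this is 0xB546 − 2^16 = -19130.

-19130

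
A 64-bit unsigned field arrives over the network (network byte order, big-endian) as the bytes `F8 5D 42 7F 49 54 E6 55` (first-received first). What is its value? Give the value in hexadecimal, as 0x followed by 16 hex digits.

0xF85D427F4954E655

Big-endian: lowest address holds the most-significant byte.
The bytes are already most-significant first: 0xF85D427F4954E655.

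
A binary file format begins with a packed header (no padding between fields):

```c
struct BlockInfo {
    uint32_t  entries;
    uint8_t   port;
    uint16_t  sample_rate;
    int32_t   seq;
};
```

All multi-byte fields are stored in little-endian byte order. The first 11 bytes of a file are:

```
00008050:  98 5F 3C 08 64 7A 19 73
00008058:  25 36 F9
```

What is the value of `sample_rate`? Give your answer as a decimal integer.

6522

`sample_rate` follows `entries` (4 B), `port` (1 B), so it starts at offset 4 + 1 = 5 and occupies 2 bytes.
Bytes at offsets 5..6: 7A 19.
In little-endian order the low byte comes first in memory.
Reassemble most-significant byte first: 19 7A → 0x197A.
0x197A = 6522.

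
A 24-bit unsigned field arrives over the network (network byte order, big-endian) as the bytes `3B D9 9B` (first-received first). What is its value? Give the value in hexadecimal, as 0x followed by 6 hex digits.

0x3BD99B

In big-endian order the high byte comes first in memory.
The bytes are already most-significant first: 0x3BD99B.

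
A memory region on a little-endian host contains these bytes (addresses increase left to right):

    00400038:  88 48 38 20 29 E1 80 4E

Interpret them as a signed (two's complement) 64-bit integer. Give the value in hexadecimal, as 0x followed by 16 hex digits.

Little-endian stores the least-significant byte at the lowest address.
Reassemble most-significant byte first: 4E 80 E1 29 20 38 48 88 → 0x4E80E12920384888.

0x4E80E12920384888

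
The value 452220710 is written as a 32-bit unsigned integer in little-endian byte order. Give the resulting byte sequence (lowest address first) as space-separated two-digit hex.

26 57 F4 1A

452220710 in hexadecimal, padded to 32 bits, is 0x1AF45726.
Split into bytes (most-significant first): 1A F4 57 26.
In little-endian order the low byte comes first in memory.
So at ascending addresses the bytes are 26 57 F4 1A.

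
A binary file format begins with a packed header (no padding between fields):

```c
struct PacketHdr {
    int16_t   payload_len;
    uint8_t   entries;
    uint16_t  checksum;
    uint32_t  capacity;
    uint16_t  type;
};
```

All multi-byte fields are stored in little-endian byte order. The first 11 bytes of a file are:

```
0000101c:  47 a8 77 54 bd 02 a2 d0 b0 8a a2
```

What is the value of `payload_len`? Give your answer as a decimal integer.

`payload_len` is the first field, at byte offset 0, occupying 2 bytes.
Bytes at offsets 0..1: 47 A8.
In little-endian order the low byte comes first in memory.
Reassemble most-significant byte first: A8 47 → 0xA847.
Top bit is set, so as a signed 16-bit value this is 0xA847 − 2^16 = -22457.

-22457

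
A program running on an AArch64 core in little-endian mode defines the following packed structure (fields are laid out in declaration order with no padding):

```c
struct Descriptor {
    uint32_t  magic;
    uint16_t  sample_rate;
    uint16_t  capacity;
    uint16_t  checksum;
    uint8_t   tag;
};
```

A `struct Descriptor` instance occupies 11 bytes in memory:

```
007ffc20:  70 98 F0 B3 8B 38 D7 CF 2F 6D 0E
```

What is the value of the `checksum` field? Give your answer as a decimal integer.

`checksum` follows `magic` (4 B), `sample_rate` (2 B), `capacity` (2 B), so it starts at offset 4 + 2 + 2 = 8 and occupies 2 bytes.
Bytes at offsets 8..9: 2F 6D.
In little-endian order the low byte comes first in memory.
Reassemble most-significant byte first: 6D 2F → 0x6D2F.
0x6D2F = 27951.

27951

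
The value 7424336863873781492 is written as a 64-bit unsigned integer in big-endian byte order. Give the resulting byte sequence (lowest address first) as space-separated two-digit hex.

7424336863873781492 in hexadecimal, padded to 64 bits, is 0x67088B0AB808CEF4.
Split into bytes (most-significant first): 67 08 8B 0A B8 08 CE F4.
Big-endian: lowest address holds the most-significant byte.
So the memory order matches the most-significant-first order: 67 08 8B 0A B8 08 CE F4.

67 08 8B 0A B8 08 CE F4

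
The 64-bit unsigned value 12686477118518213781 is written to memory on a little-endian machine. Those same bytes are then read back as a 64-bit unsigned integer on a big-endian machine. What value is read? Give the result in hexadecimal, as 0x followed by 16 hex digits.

0x953C6634B96B0FB0

12686477118518213781 in 64-bit hexadecimal is 0xB00F6BB934663C95.
Stored little-endian, the bytes at ascending addresses are 95 3C 66 34 B9 6B 0F B0.
Read back as big-endian, the last byte is least significant, giving 0x953C6634B96B0FB0.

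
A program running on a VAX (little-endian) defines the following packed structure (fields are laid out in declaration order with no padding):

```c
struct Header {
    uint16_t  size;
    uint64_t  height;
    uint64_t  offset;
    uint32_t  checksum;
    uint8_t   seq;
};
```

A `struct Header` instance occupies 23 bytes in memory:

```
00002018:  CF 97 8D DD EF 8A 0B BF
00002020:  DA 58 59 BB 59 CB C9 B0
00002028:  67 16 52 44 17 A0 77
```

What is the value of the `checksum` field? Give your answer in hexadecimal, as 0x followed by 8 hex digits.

0xA0174452

`checksum` follows `size` (2 B), `height` (8 B), `offset` (8 B), so it starts at offset 2 + 8 + 8 = 18 and occupies 4 bytes.
Bytes at offsets 18..21: 52 44 17 A0.
Little-endian: lowest address holds the least-significant byte.
Reassemble most-significant byte first: A0 17 44 52 → 0xA0174452.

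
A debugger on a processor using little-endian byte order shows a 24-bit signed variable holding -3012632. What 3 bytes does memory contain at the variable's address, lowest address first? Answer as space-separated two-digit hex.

Two's complement of -3012632 in 24 bits: 3012632 = 0x2DF818; invert → 0xD207E7; add 1 → 0xD207E8.
Split into bytes (most-significant first): D2 07 E8.
In little-endian order the low byte comes first in memory.
So at ascending addresses the bytes are E8 07 D2.

E8 07 D2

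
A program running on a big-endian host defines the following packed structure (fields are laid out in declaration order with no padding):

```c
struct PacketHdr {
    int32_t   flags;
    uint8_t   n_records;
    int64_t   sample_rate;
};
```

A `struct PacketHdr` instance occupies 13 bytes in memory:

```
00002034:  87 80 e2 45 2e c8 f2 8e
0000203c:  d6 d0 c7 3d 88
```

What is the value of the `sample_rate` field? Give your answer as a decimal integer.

`sample_rate` follows `flags` (4 B), `n_records` (1 B), so it starts at offset 4 + 1 = 5 and occupies 8 bytes.
Bytes at offsets 5..12: C8 F2 8E D6 D0 C7 3D 88.
In big-endian order the high byte comes first in memory.
The bytes are already most-significant first: 0xC8F28ED6D0C73D88.
Top bit is set, so as a signed 64-bit value this is 0xC8F28ED6D0C73D88 − 2^64 = -3966951268483121784.

-3966951268483121784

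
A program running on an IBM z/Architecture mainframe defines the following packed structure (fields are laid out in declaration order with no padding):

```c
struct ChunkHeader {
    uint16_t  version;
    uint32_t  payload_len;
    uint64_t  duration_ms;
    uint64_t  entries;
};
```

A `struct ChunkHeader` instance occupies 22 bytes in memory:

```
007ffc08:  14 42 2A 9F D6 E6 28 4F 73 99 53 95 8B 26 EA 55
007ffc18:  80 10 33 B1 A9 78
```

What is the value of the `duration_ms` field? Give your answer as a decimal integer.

`duration_ms` follows `version` (2 B), `payload_len` (4 B), so it starts at offset 2 + 4 = 6 and occupies 8 bytes.
Bytes at offsets 6..13: 28 4F 73 99 53 95 8B 26.
In big-endian order the high byte comes first in memory.
The bytes are already most-significant first: 0x284F739953958B26.
0x284F739953958B26 = 2904667387046759206.

2904667387046759206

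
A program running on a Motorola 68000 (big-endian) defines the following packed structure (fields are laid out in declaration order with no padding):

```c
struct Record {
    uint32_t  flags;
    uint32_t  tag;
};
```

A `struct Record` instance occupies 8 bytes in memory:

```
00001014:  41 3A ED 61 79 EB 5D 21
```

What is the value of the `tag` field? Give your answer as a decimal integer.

`tag` follows `flags` (4 bytes), so it starts at byte offset 4 and occupies 4 bytes.
Bytes at offsets 4..7: 79 EB 5D 21.
Big-endian: lowest address holds the most-significant byte.
The bytes are already most-significant first: 0x79EB5D21.
0x79EB5D21 = 2045467937.

2045467937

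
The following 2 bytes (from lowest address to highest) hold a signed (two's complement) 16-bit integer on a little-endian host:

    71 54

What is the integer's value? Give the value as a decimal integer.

21617

Little-endian: lowest address holds the least-significant byte.
Reassemble most-significant byte first: 54 71 → 0x5471.
0x5471 = 21617.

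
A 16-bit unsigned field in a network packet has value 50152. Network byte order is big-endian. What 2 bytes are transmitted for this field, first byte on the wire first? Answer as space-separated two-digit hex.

50152 in hexadecimal, padded to 16 bits, is 0xC3E8.
Split into bytes (most-significant first): C3 E8.
Big-endian stores the most-significant byte at the lowest address.
So the memory order matches the most-significant-first order: C3 E8.

C3 E8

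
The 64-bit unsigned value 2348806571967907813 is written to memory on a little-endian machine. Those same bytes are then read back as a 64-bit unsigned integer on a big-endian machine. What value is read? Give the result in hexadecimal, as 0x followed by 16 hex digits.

0xE50740F821A39820

2348806571967907813 in 64-bit hexadecimal is 0x2098A321F84007E5.
Stored little-endian, the bytes at ascending addresses are E5 07 40 F8 21 A3 98 20.
Read back as big-endian, the last byte is least significant, giving 0xE50740F821A39820.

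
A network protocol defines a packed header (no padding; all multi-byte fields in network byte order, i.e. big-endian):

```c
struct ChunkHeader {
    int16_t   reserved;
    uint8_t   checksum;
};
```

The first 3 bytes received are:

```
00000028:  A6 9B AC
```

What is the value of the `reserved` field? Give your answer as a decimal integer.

-22885

`reserved` is the first field, at byte offset 0, occupying 2 bytes.
Bytes at offsets 0..1: A6 9B.
Big-endian stores the most-significant byte at the lowest address.
The bytes are already most-significant first: 0xA69B.
Top bit is set, so as a signed 16-bit value this is 0xA69B − 2^16 = -22885.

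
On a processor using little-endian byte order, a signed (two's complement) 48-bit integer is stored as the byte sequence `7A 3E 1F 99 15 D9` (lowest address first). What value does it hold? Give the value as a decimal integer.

-42788190208390

In little-endian order the low byte comes first in memory.
Reassemble most-significant byte first: D9 15 99 1F 3E 7A → 0xD915991F3E7A.
Top bit is set, so as a signed 48-bit value this is 0xD915991F3E7A − 2^48 = -42788190208390.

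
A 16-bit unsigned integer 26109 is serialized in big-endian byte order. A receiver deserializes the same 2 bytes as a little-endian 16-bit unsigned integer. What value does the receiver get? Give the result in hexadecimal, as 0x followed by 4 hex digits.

0xFD65

26109 in 16-bit hexadecimal is 0x65FD.
Stored big-endian, the bytes at ascending addresses are 65 FD.
Read back as little-endian, the first byte is least significant, giving 0xFD65.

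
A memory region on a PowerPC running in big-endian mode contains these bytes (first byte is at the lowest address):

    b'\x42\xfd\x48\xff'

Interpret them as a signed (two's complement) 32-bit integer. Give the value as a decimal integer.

Big-endian stores the most-significant byte at the lowest address.
The bytes are already most-significant first: 0x42FD48FF.
0x42FD48FF = 1123895551.

1123895551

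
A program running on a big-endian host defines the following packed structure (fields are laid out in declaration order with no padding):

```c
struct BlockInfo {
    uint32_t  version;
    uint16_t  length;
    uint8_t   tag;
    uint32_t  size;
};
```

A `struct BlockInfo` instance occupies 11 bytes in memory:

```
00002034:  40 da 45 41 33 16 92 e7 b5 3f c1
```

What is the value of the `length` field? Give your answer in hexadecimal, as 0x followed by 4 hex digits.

0x3316

`length` follows `version` (4 bytes), so it starts at byte offset 4 and occupies 2 bytes.
Bytes at offsets 4..5: 33 16.
Big-endian stores the most-significant byte at the lowest address.
The bytes are already most-significant first: 0x3316.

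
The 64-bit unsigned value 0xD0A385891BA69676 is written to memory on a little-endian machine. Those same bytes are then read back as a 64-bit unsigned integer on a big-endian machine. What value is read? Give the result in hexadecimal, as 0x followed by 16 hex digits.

0x7696A61B8985A3D0

Stored little-endian, the bytes at ascending addresses are 76 96 A6 1B 89 85 A3 D0.
Read back as big-endian, the last byte is least significant, giving 0x7696A61B8985A3D0.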